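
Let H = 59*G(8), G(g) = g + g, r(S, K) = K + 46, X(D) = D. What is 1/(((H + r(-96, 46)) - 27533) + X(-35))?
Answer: -1/26532 ≈ -3.7690e-5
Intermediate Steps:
r(S, K) = 46 + K
G(g) = 2*g
H = 944 (H = 59*(2*8) = 59*16 = 944)
1/(((H + r(-96, 46)) - 27533) + X(-35)) = 1/(((944 + (46 + 46)) - 27533) - 35) = 1/(((944 + 92) - 27533) - 35) = 1/((1036 - 27533) - 35) = 1/(-26497 - 35) = 1/(-26532) = -1/26532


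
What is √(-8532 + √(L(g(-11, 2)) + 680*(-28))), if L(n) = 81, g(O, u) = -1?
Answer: √(-8532 + I*√18959) ≈ 0.7453 + 92.372*I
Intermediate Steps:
√(-8532 + √(L(g(-11, 2)) + 680*(-28))) = √(-8532 + √(81 + 680*(-28))) = √(-8532 + √(81 - 19040)) = √(-8532 + √(-18959)) = √(-8532 + I*√18959)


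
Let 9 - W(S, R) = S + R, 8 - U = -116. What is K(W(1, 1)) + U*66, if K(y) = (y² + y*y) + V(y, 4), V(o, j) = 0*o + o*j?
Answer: 8310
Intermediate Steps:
U = 124 (U = 8 - 1*(-116) = 8 + 116 = 124)
W(S, R) = 9 - R - S (W(S, R) = 9 - (S + R) = 9 - (R + S) = 9 + (-R - S) = 9 - R - S)
V(o, j) = j*o (V(o, j) = 0 + j*o = j*o)
K(y) = 2*y² + 4*y (K(y) = (y² + y*y) + 4*y = (y² + y²) + 4*y = 2*y² + 4*y)
K(W(1, 1)) + U*66 = 2*(9 - 1*1 - 1*1)*(2 + (9 - 1*1 - 1*1)) + 124*66 = 2*(9 - 1 - 1)*(2 + (9 - 1 - 1)) + 8184 = 2*7*(2 + 7) + 8184 = 2*7*9 + 8184 = 126 + 8184 = 8310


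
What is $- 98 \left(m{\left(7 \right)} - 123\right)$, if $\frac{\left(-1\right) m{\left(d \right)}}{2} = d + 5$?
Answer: $14406$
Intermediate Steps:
$m{\left(d \right)} = -10 - 2 d$ ($m{\left(d \right)} = - 2 \left(d + 5\right) = - 2 \left(5 + d\right) = -10 - 2 d$)
$- 98 \left(m{\left(7 \right)} - 123\right) = - 98 \left(\left(-10 - 14\right) - 123\right) = - 98 \left(-24 - 123\right) = \left(-98\right) \left(-147\right) = 14406$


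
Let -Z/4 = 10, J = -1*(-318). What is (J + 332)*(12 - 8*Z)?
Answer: 215800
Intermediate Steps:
J = 318
Z = -40 (Z = -4*10 = -40)
(J + 332)*(12 - 8*Z) = (318 + 332)*(12 - 8*(-40)) = 650*(12 + 320) = 650*332 = 215800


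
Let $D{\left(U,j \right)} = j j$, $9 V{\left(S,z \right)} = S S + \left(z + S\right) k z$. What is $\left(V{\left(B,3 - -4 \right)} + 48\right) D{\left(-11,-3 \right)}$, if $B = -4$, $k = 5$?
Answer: $553$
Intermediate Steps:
$V{\left(S,z \right)} = \frac{S^{2}}{9} + \frac{z \left(5 S + 5 z\right)}{9}$ ($V{\left(S,z \right)} = \frac{S S + \left(z + S\right) 5 z}{9} = \frac{S^{2} + \left(S + z\right) 5 z}{9} = \frac{S^{2} + \left(5 S + 5 z\right) z}{9} = \frac{S^{2} + z \left(5 S + 5 z\right)}{9} = \frac{S^{2}}{9} + \frac{z \left(5 S + 5 z\right)}{9}$)
$D{\left(U,j \right)} = j^{2}$
$\left(V{\left(B,3 - -4 \right)} + 48\right) D{\left(-11,-3 \right)} = \left(\left(\frac{\left(-4\right)^{2}}{9} + \frac{5 \left(3 - -4\right)^{2}}{9} + \frac{5}{9} \left(-4\right) \left(3 - -4\right)\right) + 48\right) \left(-3\right)^{2} = \left(\left(\frac{1}{9} \cdot 16 + \frac{5 \left(3 + 4\right)^{2}}{9} + \frac{5}{9} \left(-4\right) \left(3 + 4\right)\right) + 48\right) 9 = \left(\left(\frac{16}{9} + \frac{5 \cdot 7^{2}}{9} + \frac{5}{9} \left(-4\right) 7\right) + 48\right) 9 = \left(\left(\frac{16}{9} + \frac{5}{9} \cdot 49 - \frac{140}{9}\right) + 48\right) 9 = \left(\left(\frac{16}{9} + \frac{245}{9} - \frac{140}{9}\right) + 48\right) 9 = \left(\frac{121}{9} + 48\right) 9 = \frac{553}{9} \cdot 9 = 553$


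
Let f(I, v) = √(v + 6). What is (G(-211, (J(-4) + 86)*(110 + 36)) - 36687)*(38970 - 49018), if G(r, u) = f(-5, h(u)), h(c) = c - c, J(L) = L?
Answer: 368630976 - 10048*√6 ≈ 3.6861e+8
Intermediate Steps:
h(c) = 0
f(I, v) = √(6 + v)
G(r, u) = √6 (G(r, u) = √(6 + 0) = √6)
(G(-211, (J(-4) + 86)*(110 + 36)) - 36687)*(38970 - 49018) = (√6 - 36687)*(38970 - 49018) = (-36687 + √6)*(-10048) = 368630976 - 10048*√6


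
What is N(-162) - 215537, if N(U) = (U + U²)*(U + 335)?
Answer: 4296649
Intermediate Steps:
N(U) = (335 + U)*(U + U²) (N(U) = (U + U²)*(335 + U) = (335 + U)*(U + U²))
N(-162) - 215537 = -162*(335 + (-162)² + 336*(-162)) - 215537 = -162*(335 + 26244 - 54432) - 215537 = -162*(-27853) - 215537 = 4512186 - 215537 = 4296649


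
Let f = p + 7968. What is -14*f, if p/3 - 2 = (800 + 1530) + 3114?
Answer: -340284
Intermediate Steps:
p = 16338 (p = 6 + 3*((800 + 1530) + 3114) = 6 + 3*(2330 + 3114) = 6 + 3*5444 = 6 + 16332 = 16338)
f = 24306 (f = 16338 + 7968 = 24306)
-14*f = -14*24306 = -340284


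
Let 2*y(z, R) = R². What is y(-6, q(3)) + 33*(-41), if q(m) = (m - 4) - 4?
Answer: -2681/2 ≈ -1340.5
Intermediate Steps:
q(m) = -8 + m (q(m) = (-4 + m) - 4 = -8 + m)
y(z, R) = R²/2
y(-6, q(3)) + 33*(-41) = (-8 + 3)²/2 + 33*(-41) = (½)*(-5)² - 1353 = (½)*25 - 1353 = 25/2 - 1353 = -2681/2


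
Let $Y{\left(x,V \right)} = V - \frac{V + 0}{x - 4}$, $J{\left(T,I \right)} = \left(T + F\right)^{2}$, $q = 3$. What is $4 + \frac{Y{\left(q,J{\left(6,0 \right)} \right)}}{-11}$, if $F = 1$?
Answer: $- \frac{54}{11} \approx -4.9091$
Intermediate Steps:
$J{\left(T,I \right)} = \left(1 + T\right)^{2}$ ($J{\left(T,I \right)} = \left(T + 1\right)^{2} = \left(1 + T\right)^{2}$)
$Y{\left(x,V \right)} = V - \frac{V}{-4 + x}$
$4 + \frac{Y{\left(q,J{\left(6,0 \right)} \right)}}{-11} = 4 + \frac{\left(1 + 6\right)^{2} \frac{1}{-4 + 3} \left(-5 + 3\right)}{-11} = 4 - \frac{7^{2} \frac{1}{-1} \left(-2\right)}{11} = 4 - \frac{49 \left(-1\right) \left(-2\right)}{11} = 4 - \frac{98}{11} = - \frac{54}{11}$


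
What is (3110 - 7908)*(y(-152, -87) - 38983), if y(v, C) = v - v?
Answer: 187040434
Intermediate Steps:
y(v, C) = 0
(3110 - 7908)*(y(-152, -87) - 38983) = (3110 - 7908)*(0 - 38983) = -4798*(-38983) = 187040434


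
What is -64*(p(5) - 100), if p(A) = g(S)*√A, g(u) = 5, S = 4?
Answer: 6400 - 320*√5 ≈ 5684.5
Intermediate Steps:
p(A) = 5*√A
-64*(p(5) - 100) = -64*(5*√5 - 100) = -64*(-100 + 5*√5) = 6400 - 320*√5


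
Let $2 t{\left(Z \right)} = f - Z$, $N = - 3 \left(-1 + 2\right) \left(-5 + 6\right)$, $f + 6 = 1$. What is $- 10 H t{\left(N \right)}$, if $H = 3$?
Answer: $30$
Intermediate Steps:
$f = -5$ ($f = -6 + 1 = -5$)
$N = -3$ ($N = - 3 \cdot 1 \cdot 1 = \left(-3\right) 1 = -3$)
$t{\left(Z \right)} = - \frac{5}{2} - \frac{Z}{2}$ ($t{\left(Z \right)} = \frac{-5 - Z}{2} = - \frac{5}{2} - \frac{Z}{2}$)
$- 10 H t{\left(N \right)} = \left(-10\right) 3 \left(- \frac{5}{2} - - \frac{3}{2}\right) = - 30 \left(- \frac{5}{2} + \frac{3}{2}\right) = \left(-30\right) \left(-1\right) = 30$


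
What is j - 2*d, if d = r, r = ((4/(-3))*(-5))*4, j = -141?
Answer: -583/3 ≈ -194.33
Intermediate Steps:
r = 80/3 (r = ((4*(-1/3))*(-5))*4 = -4/3*(-5)*4 = (20/3)*4 = 80/3 ≈ 26.667)
d = 80/3 ≈ 26.667
j - 2*d = -141 - 2*80/3 = -141 - 160/3 = -583/3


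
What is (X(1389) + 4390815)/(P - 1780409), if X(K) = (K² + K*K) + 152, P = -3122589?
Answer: -8249609/4902998 ≈ -1.6826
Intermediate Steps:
X(K) = 152 + 2*K² (X(K) = (K² + K²) + 152 = 2*K² + 152 = 152 + 2*K²)
(X(1389) + 4390815)/(P - 1780409) = ((152 + 2*1389²) + 4390815)/(-3122589 - 1780409) = ((152 + 2*1929321) + 4390815)/(-4902998) = ((152 + 3858642) + 4390815)*(-1/4902998) = (3858794 + 4390815)*(-1/4902998) = 8249609*(-1/4902998) = -8249609/4902998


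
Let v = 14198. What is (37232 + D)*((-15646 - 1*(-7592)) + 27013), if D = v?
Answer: 975061370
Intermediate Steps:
D = 14198
(37232 + D)*((-15646 - 1*(-7592)) + 27013) = (37232 + 14198)*((-15646 - 1*(-7592)) + 27013) = 51430*((-15646 + 7592) + 27013) = 51430*(-8054 + 27013) = 51430*18959 = 975061370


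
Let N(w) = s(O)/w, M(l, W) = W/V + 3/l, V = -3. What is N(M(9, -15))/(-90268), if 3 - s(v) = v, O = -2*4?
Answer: -33/1444288 ≈ -2.2849e-5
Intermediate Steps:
O = -8
M(l, W) = 3/l - W/3 (M(l, W) = W/(-3) + 3/l = W*(-1/3) + 3/l = -W/3 + 3/l = 3/l - W/3)
s(v) = 3 - v
N(w) = 11/w (N(w) = (3 - 1*(-8))/w = (3 + 8)/w = 11/w)
N(M(9, -15))/(-90268) = (11/(3/9 - 1/3*(-15)))/(-90268) = (11/(3*(1/9) + 5))*(-1/90268) = (11/(1/3 + 5))*(-1/90268) = (11/(16/3))*(-1/90268) = (11*(3/16))*(-1/90268) = (33/16)*(-1/90268) = -33/1444288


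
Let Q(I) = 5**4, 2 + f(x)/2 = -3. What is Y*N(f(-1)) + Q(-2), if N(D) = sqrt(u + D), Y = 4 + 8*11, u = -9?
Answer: 625 + 92*I*sqrt(19) ≈ 625.0 + 401.02*I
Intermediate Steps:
f(x) = -10 (f(x) = -4 + 2*(-3) = -4 - 6 = -10)
Q(I) = 625
Y = 92 (Y = 4 + 88 = 92)
N(D) = sqrt(-9 + D)
Y*N(f(-1)) + Q(-2) = 92*sqrt(-9 - 10) + 625 = 92*sqrt(-19) + 625 = 92*(I*sqrt(19)) + 625 = 92*I*sqrt(19) + 625 = 625 + 92*I*sqrt(19)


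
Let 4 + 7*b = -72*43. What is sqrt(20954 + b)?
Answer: sqrt(1005046)/7 ≈ 143.22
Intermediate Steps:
b = -3100/7 (b = -4/7 + (-72*43)/7 = -4/7 + (1/7)*(-3096) = -4/7 - 3096/7 = -3100/7 ≈ -442.86)
sqrt(20954 + b) = sqrt(20954 - 3100/7) = sqrt(143578/7) = sqrt(1005046)/7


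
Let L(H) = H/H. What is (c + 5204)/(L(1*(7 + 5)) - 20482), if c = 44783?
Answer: -49987/20481 ≈ -2.4407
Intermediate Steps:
L(H) = 1
(c + 5204)/(L(1*(7 + 5)) - 20482) = (44783 + 5204)/(1 - 20482) = 49987/(-20481) = 49987*(-1/20481) = -49987/20481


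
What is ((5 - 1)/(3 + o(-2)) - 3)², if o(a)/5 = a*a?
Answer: 4225/529 ≈ 7.9868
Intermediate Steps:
o(a) = 5*a² (o(a) = 5*(a*a) = 5*a²)
((5 - 1)/(3 + o(-2)) - 3)² = ((5 - 1)/(3 + 5*(-2)²) - 3)² = (4/(3 + 5*4) - 3)² = (4/(3 + 20) - 3)² = (4/23 - 3)² = (-65/23)² = 4225/529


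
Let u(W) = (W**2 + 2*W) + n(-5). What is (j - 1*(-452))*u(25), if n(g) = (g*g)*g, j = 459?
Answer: 501050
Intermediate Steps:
n(g) = g**3 (n(g) = g**2*g = g**3)
u(W) = -125 + W**2 + 2*W (u(W) = (W**2 + 2*W) + (-5)**3 = (W**2 + 2*W) - 125 = -125 + W**2 + 2*W)
(j - 1*(-452))*u(25) = (459 - 1*(-452))*(-125 + 25**2 + 2*25) = (459 + 452)*(-125 + 625 + 50) = 911*550 = 501050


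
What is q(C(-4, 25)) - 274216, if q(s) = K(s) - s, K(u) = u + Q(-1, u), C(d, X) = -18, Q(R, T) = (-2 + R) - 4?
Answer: -274223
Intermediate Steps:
Q(R, T) = -6 + R
K(u) = -7 + u (K(u) = u + (-6 - 1) = u - 7 = -7 + u)
q(s) = -7 (q(s) = (-7 + s) - s = -7)
q(C(-4, 25)) - 274216 = -7 - 274216 = -274223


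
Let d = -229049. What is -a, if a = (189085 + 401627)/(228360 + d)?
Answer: 590712/689 ≈ 857.35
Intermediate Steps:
a = -590712/689 (a = (189085 + 401627)/(228360 - 229049) = 590712/(-689) = 590712*(-1/689) = -590712/689 ≈ -857.35)
-a = -1*(-590712/689) = 590712/689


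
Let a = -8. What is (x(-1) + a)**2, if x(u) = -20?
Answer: 784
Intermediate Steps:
(x(-1) + a)**2 = (-20 - 8)**2 = (-28)**2 = 784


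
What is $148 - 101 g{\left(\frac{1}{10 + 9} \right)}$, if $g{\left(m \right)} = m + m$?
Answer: $\frac{2610}{19} \approx 137.37$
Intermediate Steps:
$g{\left(m \right)} = 2 m$
$148 - 101 g{\left(\frac{1}{10 + 9} \right)} = 148 - 101 \frac{2}{10 + 9} = 148 - 101 \cdot \frac{2}{19} = 148 - 101 \cdot 2 \cdot \frac{1}{19} = 148 - \frac{202}{19} = \frac{2610}{19}$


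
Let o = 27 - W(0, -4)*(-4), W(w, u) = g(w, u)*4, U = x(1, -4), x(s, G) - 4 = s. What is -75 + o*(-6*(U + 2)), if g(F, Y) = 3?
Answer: -3225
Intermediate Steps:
x(s, G) = 4 + s
U = 5 (U = 4 + 1 = 5)
W(w, u) = 12 (W(w, u) = 3*4 = 12)
o = 75 (o = 27 - 12*(-4) = 27 - 1*(-48) = 27 + 48 = 75)
-75 + o*(-6*(U + 2)) = -75 + 75*(-6*(5 + 2)) = -75 + 75*(-6*7) = -75 + 75*(-42) = -75 - 3150 = -3225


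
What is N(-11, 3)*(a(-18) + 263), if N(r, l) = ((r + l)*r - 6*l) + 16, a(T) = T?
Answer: 21070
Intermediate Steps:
N(r, l) = 16 - 6*l + r*(l + r) (N(r, l) = ((l + r)*r - 6*l) + 16 = (r*(l + r) - 6*l) + 16 = (-6*l + r*(l + r)) + 16 = 16 - 6*l + r*(l + r))
N(-11, 3)*(a(-18) + 263) = (16 + (-11)² - 6*3 + 3*(-11))*(-18 + 263) = (16 + 121 - 18 - 33)*245 = 86*245 = 21070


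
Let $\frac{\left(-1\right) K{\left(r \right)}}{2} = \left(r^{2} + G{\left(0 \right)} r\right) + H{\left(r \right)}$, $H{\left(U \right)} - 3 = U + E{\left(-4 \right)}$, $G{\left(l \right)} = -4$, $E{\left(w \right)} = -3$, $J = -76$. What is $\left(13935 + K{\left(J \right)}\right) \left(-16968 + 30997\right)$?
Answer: $27033883$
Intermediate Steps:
$H{\left(U \right)} = U$ ($H{\left(U \right)} = 3 + \left(U - 3\right) = 3 + \left(-3 + U\right) = U$)
$K{\left(r \right)} = - 2 r^{2} + 6 r$ ($K{\left(r \right)} = - 2 \left(\left(r^{2} - 4 r\right) + r\right) = - 2 \left(r^{2} - 3 r\right) = - 2 r^{2} + 6 r$)
$\left(13935 + K{\left(J \right)}\right) \left(-16968 + 30997\right) = \left(13935 + 2 \left(-76\right) \left(3 - -76\right)\right) \left(-16968 + 30997\right) = \left(13935 + 2 \left(-76\right) \left(3 + 76\right)\right) 14029 = \left(13935 + 2 \left(-76\right) 79\right) 14029 = \left(13935 - 12008\right) 14029 = 1927 \cdot 14029 = 27033883$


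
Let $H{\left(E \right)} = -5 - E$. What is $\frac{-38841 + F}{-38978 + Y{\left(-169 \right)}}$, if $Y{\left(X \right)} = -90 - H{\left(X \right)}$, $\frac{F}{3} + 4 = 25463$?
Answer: $- \frac{1173}{1226} \approx -0.95677$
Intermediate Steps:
$F = 76377$ ($F = -12 + 3 \cdot 25463 = -12 + 76389 = 76377$)
$Y{\left(X \right)} = -85 + X$ ($Y{\left(X \right)} = -90 - \left(-5 - X\right) = -90 + \left(5 + X\right) = -85 + X$)
$\frac{-38841 + F}{-38978 + Y{\left(-169 \right)}} = \frac{-38841 + 76377}{-38978 - 254} = \frac{37536}{-38978 - 254} = \frac{37536}{-39232} = 37536 \left(- \frac{1}{39232}\right) = - \frac{1173}{1226}$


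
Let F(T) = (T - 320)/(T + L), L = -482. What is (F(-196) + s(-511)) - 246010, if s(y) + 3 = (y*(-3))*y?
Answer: -116319402/113 ≈ -1.0294e+6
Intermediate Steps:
s(y) = -3 - 3*y² (s(y) = -3 + (y*(-3))*y = -3 + (-3*y)*y = -3 - 3*y²)
F(T) = (-320 + T)/(-482 + T) (F(T) = (T - 320)/(T - 482) = (-320 + T)/(-482 + T))
(F(-196) + s(-511)) - 246010 = ((-320 - 196)/(-482 - 196) + (-3 - 3*(-511)²)) - 246010 = (-516/(-678) + (-3 - 3*261121)) - 246010 = (-1/678*(-516) + (-3 - 783363)) - 246010 = (86/113 - 783366) - 246010 = -88520272/113 - 246010 = -116319402/113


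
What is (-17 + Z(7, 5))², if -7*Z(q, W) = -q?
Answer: 256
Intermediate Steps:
Z(q, W) = q/7 (Z(q, W) = -(-1)*q/7 = q/7)
(-17 + Z(7, 5))² = (-17 + (⅐)*7)² = (-17 + 1)² = (-16)² = 256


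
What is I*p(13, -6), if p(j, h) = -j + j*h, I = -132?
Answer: 12012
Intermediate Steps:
p(j, h) = -j + h*j
I*p(13, -6) = -1716*(-1 - 6) = -1716*(-7) = -132*(-91) = 12012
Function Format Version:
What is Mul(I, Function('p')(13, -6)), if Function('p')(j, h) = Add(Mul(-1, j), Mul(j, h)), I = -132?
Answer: 12012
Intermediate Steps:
Function('p')(j, h) = Add(Mul(-1, j), Mul(h, j))
Mul(I, Function('p')(13, -6)) = Mul(-132, Mul(13, Add(-1, -6))) = Mul(-132, Mul(13, -7)) = Mul(-132, -91) = 12012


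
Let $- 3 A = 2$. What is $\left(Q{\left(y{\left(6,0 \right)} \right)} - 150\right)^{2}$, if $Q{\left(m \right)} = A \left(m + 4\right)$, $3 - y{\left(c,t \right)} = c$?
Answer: $\frac{204304}{9} \approx 22700.0$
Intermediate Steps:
$A = - \frac{2}{3}$ ($A = \left(- \frac{1}{3}\right) 2 = - \frac{2}{3} \approx -0.66667$)
$y{\left(c,t \right)} = 3 - c$
$Q{\left(m \right)} = - \frac{8}{3} - \frac{2 m}{3}$ ($Q{\left(m \right)} = - \frac{2 \left(m + 4\right)}{3} = - \frac{2 \left(4 + m\right)}{3} = - \frac{8}{3} - \frac{2 m}{3}$)
$\left(Q{\left(y{\left(6,0 \right)} \right)} - 150\right)^{2} = \left(\left(- \frac{8}{3} - \frac{2 \left(3 - 6\right)}{3}\right) - 150\right)^{2} = \left(\left(- \frac{8}{3} - -2\right) - 150\right)^{2} = \left(\left(- \frac{8}{3} + 2\right) - 150\right)^{2} = \left(- \frac{2}{3} - 150\right)^{2} = \left(- \frac{452}{3}\right)^{2} = \frac{204304}{9}$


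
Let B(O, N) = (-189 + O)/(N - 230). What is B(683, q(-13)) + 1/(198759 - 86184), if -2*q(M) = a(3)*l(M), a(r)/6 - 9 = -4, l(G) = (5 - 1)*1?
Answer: -5561176/3264675 ≈ -1.7034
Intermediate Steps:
l(G) = 4 (l(G) = 4*1 = 4)
a(r) = 30 (a(r) = 54 + 6*(-4) = 54 - 24 = 30)
q(M) = -60 (q(M) = -15*4 = -½*120 = -60)
B(O, N) = (-189 + O)/(-230 + N)
B(683, q(-13)) + 1/(198759 - 86184) = (-189 + 683)/(-230 - 60) + 1/(198759 - 86184) = 494/(-290) + 1/112575 = -1/290*494 + 1/112575 = -247/145 + 1/112575 = -5561176/3264675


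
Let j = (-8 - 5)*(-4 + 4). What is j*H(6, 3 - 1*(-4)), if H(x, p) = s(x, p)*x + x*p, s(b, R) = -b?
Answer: 0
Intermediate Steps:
H(x, p) = -x**2 + p*x (H(x, p) = (-x)*x + x*p = -x**2 + p*x)
j = 0 (j = -13*0 = 0)
j*H(6, 3 - 1*(-4)) = 0*(6*((3 - 1*(-4)) - 1*6)) = 0*(6*((3 + 4) - 6)) = 0*(6*(7 - 6)) = 0*(6*1) = 0*6 = 0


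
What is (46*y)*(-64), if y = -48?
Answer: 141312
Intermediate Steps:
(46*y)*(-64) = (46*(-48))*(-64) = -2208*(-64) = 141312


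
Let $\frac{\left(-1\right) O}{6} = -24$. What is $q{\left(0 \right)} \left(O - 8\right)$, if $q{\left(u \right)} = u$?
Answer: $0$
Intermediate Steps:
$O = 144$ ($O = \left(-6\right) \left(-24\right) = 144$)
$q{\left(0 \right)} \left(O - 8\right) = 0 \left(144 - 8\right) = 0 \cdot 136 = 0$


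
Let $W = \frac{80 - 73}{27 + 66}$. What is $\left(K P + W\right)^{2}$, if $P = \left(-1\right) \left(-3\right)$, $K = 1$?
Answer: $\frac{81796}{8649} \approx 9.4573$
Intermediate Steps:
$P = 3$
$W = \frac{7}{93} \approx 0.075269$
$\left(K P + W\right)^{2} = \left(1 \cdot 3 + \frac{7}{93}\right)^{2} = \left(3 + \frac{7}{93}\right)^{2} = \left(\frac{286}{93}\right)^{2} = \frac{81796}{8649}$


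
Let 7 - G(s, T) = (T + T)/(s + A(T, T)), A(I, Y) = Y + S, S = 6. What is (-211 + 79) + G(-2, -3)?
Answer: -119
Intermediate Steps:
A(I, Y) = 6 + Y (A(I, Y) = Y + 6 = 6 + Y)
G(s, T) = 7 - 2*T/(6 + T + s) (G(s, T) = 7 - (T + T)/(s + (6 + T)) = 7 - 2*T/(6 + T + s))
(-211 + 79) + G(-2, -3) = (-211 + 79) + (42 + 5*(-3) + 7*(-2))/(6 - 3 - 2) = -132 + (42 - 15 - 14)/1 = -132 + 1*13 = -132 + 13 = -119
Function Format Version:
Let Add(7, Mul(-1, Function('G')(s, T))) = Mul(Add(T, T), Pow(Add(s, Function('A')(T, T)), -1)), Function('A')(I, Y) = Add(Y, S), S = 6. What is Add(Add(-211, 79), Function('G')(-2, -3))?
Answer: -119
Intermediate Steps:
Function('A')(I, Y) = Add(6, Y) (Function('A')(I, Y) = Add(Y, 6) = Add(6, Y))
Function('G')(s, T) = Add(7, Mul(-2, T, Pow(Add(6, T, s), -1))) (Function('G')(s, T) = Add(7, Mul(-1, Mul(Add(T, T), Pow(Add(s, Add(6, T)), -1)))) = Add(7, Mul(-1, Mul(Mul(2, T), Pow(Add(6, T, s), -1)))) = Add(7, Mul(-1, Mul(2, T, Pow(Add(6, T, s), -1)))) = Add(7, Mul(-2, T, Pow(Add(6, T, s), -1))))
Add(Add(-211, 79), Function('G')(-2, -3)) = Add(Add(-211, 79), Mul(Pow(Add(6, -3, -2), -1), Add(42, Mul(5, -3), Mul(7, -2)))) = Add(-132, Mul(Pow(1, -1), Add(42, -15, -14))) = Add(-132, Mul(1, 13)) = Add(-132, 13) = -119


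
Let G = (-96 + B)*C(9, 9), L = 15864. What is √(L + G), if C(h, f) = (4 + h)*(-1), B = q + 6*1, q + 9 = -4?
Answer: √17203 ≈ 131.16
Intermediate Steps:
q = -13 (q = -9 - 4 = -13)
B = -7 (B = -13 + 6*1 = -13 + 6 = -7)
C(h, f) = -4 - h
G = 1339 (G = (-96 - 7)*(-4 - 1*9) = -103*(-4 - 9) = -103*(-13) = 1339)
√(L + G) = √(15864 + 1339) = √17203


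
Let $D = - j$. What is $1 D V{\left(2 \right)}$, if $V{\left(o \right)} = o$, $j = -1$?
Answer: $2$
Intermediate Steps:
$D = 1$ ($D = \left(-1\right) \left(-1\right) = 1$)
$1 D V{\left(2 \right)} = 1 \cdot 1 \cdot 2 = 1 \cdot 2 = 2$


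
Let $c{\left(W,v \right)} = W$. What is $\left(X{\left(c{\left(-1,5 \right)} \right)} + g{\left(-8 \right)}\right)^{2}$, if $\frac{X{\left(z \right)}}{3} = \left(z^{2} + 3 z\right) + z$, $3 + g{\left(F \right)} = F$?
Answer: $400$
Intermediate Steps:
$g{\left(F \right)} = -3 + F$
$X{\left(z \right)} = 3 z^{2} + 12 z$ ($X{\left(z \right)} = 3 \left(\left(z^{2} + 3 z\right) + z\right) = 3 \left(z^{2} + 4 z\right) = 3 z^{2} + 12 z$)
$\left(X{\left(c{\left(-1,5 \right)} \right)} + g{\left(-8 \right)}\right)^{2} = \left(3 \left(-1\right) \left(4 - 1\right) - 11\right)^{2} = \left(3 \left(-1\right) 3 - 11\right)^{2} = \left(-9 - 11\right)^{2} = \left(-20\right)^{2} = 400$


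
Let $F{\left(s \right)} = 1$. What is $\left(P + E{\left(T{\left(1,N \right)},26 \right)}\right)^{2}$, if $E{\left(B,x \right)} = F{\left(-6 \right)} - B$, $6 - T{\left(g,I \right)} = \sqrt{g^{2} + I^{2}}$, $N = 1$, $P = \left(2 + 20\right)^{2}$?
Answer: $\left(479 + \sqrt{2}\right)^{2} \approx 2.308 \cdot 10^{5}$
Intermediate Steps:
$P = 484$ ($P = 22^{2} = 484$)
$T{\left(g,I \right)} = 6 - \sqrt{I^{2} + g^{2}}$ ($T{\left(g,I \right)} = 6 - \sqrt{g^{2} + I^{2}} = 6 - \sqrt{I^{2} + g^{2}}$)
$E{\left(B,x \right)} = 1 - B$
$\left(P + E{\left(T{\left(1,N \right)},26 \right)}\right)^{2} = \left(484 - \left(5 - \sqrt{1^{2} + 1^{2}}\right)\right)^{2} = \left(484 - \left(5 - \sqrt{1 + 1}\right)\right)^{2} = \left(484 - \left(5 - \sqrt{2}\right)\right)^{2} = \left(479 + \sqrt{2}\right)^{2}$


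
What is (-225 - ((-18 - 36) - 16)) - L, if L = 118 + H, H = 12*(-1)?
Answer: -261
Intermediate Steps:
H = -12
L = 106 (L = 118 - 12 = 106)
(-225 - ((-18 - 36) - 16)) - L = (-225 - ((-18 - 36) - 16)) - 1*106 = (-225 - (-54 - 16)) - 106 = (-225 - 1*(-70)) - 106 = (-225 + 70) - 106 = -155 - 106 = -261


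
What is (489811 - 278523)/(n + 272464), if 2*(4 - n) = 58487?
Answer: 422576/486449 ≈ 0.86870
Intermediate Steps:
n = -58479/2 (n = 4 - ½*58487 = 4 - 58487/2 = -58479/2 ≈ -29240.)
(489811 - 278523)/(n + 272464) = (489811 - 278523)/(-58479/2 + 272464) = 211288/(486449/2) = 211288*(2/486449) = 422576/486449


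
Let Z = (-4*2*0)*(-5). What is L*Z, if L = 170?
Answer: 0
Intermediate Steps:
Z = 0 (Z = -8*0*(-5) = 0*(-5) = 0)
L*Z = 170*0 = 0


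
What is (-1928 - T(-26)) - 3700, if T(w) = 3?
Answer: -5631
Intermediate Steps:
(-1928 - T(-26)) - 3700 = (-1928 - 1*3) - 3700 = (-1928 - 3) - 3700 = -1931 - 3700 = -5631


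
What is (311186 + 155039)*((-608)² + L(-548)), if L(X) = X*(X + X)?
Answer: 452365063200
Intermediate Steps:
L(X) = 2*X² (L(X) = X*(2*X) = 2*X²)
(311186 + 155039)*((-608)² + L(-548)) = (311186 + 155039)*((-608)² + 2*(-548)²) = 466225*(369664 + 2*300304) = 466225*(369664 + 600608) = 466225*970272 = 452365063200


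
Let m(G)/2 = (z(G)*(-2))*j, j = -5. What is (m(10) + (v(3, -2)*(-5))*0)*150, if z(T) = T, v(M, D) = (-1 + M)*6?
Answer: 30000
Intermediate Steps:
v(M, D) = -6 + 6*M
m(G) = 20*G (m(G) = 2*((G*(-2))*(-5)) = 2*(-2*G*(-5)) = 2*(10*G) = 20*G)
(m(10) + (v(3, -2)*(-5))*0)*150 = (20*10 + ((-6 + 6*3)*(-5))*0)*150 = (200 + ((-6 + 18)*(-5))*0)*150 = (200 + (12*(-5))*0)*150 = (200 - 60*0)*150 = (200 + 0)*150 = 200*150 = 30000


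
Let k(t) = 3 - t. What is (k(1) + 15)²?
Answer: 289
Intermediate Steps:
(k(1) + 15)² = ((3 - 1*1) + 15)² = ((3 - 1) + 15)² = (2 + 15)² = 17² = 289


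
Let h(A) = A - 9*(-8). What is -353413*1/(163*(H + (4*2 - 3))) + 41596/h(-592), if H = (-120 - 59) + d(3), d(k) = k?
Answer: -243907637/3623490 ≈ -67.313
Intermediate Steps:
h(A) = 72 + A (h(A) = A + 72 = 72 + A)
H = -176 (H = (-120 - 59) + 3 = -179 + 3 = -176)
-353413*1/(163*(H + (4*2 - 3))) + 41596/h(-592) = -353413*1/(163*(-176 + (4*2 - 3))) + 41596/(72 - 592) = -353413*1/(163*(-176 + (8 - 3))) + 41596/(-520) = -353413*1/(163*(-176 + 5)) + 41596*(-1/520) = -353413/(163*(-171)) - 10399/130 = -353413/(-27873) - 10399/130 = -353413*(-1/27873) - 10399/130 = 353413/27873 - 10399/130 = -243907637/3623490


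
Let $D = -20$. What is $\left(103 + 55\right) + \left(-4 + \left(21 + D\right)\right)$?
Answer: $155$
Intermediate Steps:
$\left(103 + 55\right) + \left(-4 + \left(21 + D\right)\right) = \left(103 + 55\right) + \left(-4 + \left(21 - 20\right)\right) = 158 + \left(-4 + 1\right) = 158 - 3 = 155$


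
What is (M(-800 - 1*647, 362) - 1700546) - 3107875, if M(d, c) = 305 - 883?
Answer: -4808999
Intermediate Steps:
M(d, c) = -578
(M(-800 - 1*647, 362) - 1700546) - 3107875 = (-578 - 1700546) - 3107875 = -1701124 - 3107875 = -4808999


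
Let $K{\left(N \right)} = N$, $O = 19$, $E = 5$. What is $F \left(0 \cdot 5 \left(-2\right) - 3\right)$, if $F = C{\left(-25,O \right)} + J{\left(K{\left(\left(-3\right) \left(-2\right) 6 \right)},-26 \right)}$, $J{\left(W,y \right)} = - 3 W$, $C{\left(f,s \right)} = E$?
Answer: $309$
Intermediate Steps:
$C{\left(f,s \right)} = 5$
$F = -103$ ($F = 5 - 3 \left(-3\right) \left(-2\right) 6 = 5 - 3 \cdot 6 \cdot 6 = 5 - 108 = -103$)
$F \left(0 \cdot 5 \left(-2\right) - 3\right) = - 103 \left(0 \cdot 5 \left(-2\right) - 3\right) = - 103 \left(0 \left(-10\right) - 3\right) = - 103 \left(0 - 3\right) = \left(-103\right) \left(-3\right) = 309$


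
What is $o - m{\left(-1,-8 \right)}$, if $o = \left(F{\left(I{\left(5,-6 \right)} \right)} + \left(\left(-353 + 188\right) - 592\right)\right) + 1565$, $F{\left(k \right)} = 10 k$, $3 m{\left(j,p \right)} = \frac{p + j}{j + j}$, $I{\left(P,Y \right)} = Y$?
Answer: $\frac{1493}{2} \approx 746.5$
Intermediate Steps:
$m{\left(j,p \right)} = \frac{j + p}{6 j}$ ($m{\left(j,p \right)} = \frac{\left(p + j\right) \frac{1}{j + j}}{3} = \frac{\left(j + p\right) \frac{1}{2 j}}{3} = \frac{\frac{1}{2} \frac{1}{j} \left(j + p\right)}{3} = \frac{j + p}{6 j}$)
$o = 748$ ($o = \left(10 \left(-6\right) + \left(\left(-353 + 188\right) - 592\right)\right) + 1565 = \left(-60 - 757\right) + 1565 = -817 + 1565 = 748$)
$o - m{\left(-1,-8 \right)} = 748 - \frac{-1 - 8}{6 \left(-1\right)} = 748 - \frac{1}{6} \left(-1\right) \left(-9\right) = 748 - \frac{3}{2} = \frac{1493}{2}$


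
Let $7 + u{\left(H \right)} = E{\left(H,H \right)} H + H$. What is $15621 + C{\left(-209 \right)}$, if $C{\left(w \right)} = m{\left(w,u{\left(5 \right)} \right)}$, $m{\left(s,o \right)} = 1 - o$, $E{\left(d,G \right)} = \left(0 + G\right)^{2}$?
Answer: $15499$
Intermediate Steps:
$E{\left(d,G \right)} = G^{2}$
$u{\left(H \right)} = -7 + H + H^{3}$ ($u{\left(H \right)} = -7 + \left(H^{2} H + H\right) = -7 + \left(H^{3} + H\right) = -7 + \left(H + H^{3}\right) = -7 + H + H^{3}$)
$C{\left(w \right)} = -122$ ($C{\left(w \right)} = 1 - \left(-7 + 5 + 5^{3}\right) = 1 - \left(-7 + 5 + 125\right) = 1 - 123 = -122$)
$15621 + C{\left(-209 \right)} = 15621 - 122 = 15499$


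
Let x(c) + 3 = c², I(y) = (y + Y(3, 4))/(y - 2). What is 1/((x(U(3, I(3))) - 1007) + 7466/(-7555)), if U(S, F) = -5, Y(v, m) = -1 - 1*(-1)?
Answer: -7555/7449141 ≈ -0.0010142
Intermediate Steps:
Y(v, m) = 0 (Y(v, m) = -1 + 1 = 0)
I(y) = y/(-2 + y) (I(y) = (y + 0)/(y - 2) = y/(-2 + y))
x(c) = -3 + c²
1/((x(U(3, I(3))) - 1007) + 7466/(-7555)) = 1/(((-3 + (-5)²) - 1007) + 7466/(-7555)) = 1/(((-3 + 25) - 1007) + 7466*(-1/7555)) = 1/((22 - 1007) - 7466/7555) = 1/(-985 - 7466/7555) = 1/(-7449141/7555) = -7555/7449141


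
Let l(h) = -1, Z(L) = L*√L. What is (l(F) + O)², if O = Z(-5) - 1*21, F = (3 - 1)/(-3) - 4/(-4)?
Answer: 359 + 220*I*√5 ≈ 359.0 + 491.94*I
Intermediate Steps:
Z(L) = L^(3/2)
F = ⅓ (F = 2*(-⅓) - 4*(-¼) = -⅔ + 1 = ⅓ ≈ 0.33333)
O = -21 - 5*I*√5 (O = (-5)^(3/2) - 1*21 = -5*I*√5 - 21 = -21 - 5*I*√5 ≈ -21.0 - 11.18*I)
(l(F) + O)² = (-1 + (-21 - 5*I*√5))² = (-22 - 5*I*√5)²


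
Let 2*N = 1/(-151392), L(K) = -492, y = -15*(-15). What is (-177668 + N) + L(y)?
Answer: -53943997441/302784 ≈ -1.7816e+5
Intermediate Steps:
y = 225
N = -1/302784 (N = (½)/(-151392) = (½)*(-1/151392) = -1/302784 ≈ -3.3027e-6)
(-177668 + N) + L(y) = (-177668 - 1/302784) - 492 = -53795027713/302784 - 492 = -53943997441/302784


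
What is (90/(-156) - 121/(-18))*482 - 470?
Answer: 291568/117 ≈ 2492.0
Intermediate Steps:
(90/(-156) - 121/(-18))*482 - 470 = (90*(-1/156) - 121*(-1/18))*482 - 470 = (-15/26 + 121/18)*482 - 470 = (719/117)*482 - 470 = 346558/117 - 470 = 291568/117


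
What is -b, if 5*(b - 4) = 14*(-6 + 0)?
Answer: 64/5 ≈ 12.800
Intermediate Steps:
b = -64/5 (b = 4 + (14*(-6 + 0))/5 = 4 + (14*(-6))/5 = 4 + (⅕)*(-84) = 4 - 84/5 = -64/5 ≈ -12.800)
-b = -1*(-64/5) = 64/5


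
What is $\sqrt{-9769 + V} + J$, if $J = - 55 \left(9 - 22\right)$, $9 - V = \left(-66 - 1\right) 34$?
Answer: $715 + i \sqrt{7482} \approx 715.0 + 86.499 i$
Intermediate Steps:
$V = 2287$ ($V = 9 - \left(-66 - 1\right) 34 = 9 - \left(-67\right) 34 = 9 - -2278 = 9 + 2278 = 2287$)
$J = 715$ ($J = \left(-55\right) \left(-13\right) = 715$)
$\sqrt{-9769 + V} + J = \sqrt{-9769 + 2287} + 715 = \sqrt{-7482} + 715 = i \sqrt{7482} + 715 = 715 + i \sqrt{7482}$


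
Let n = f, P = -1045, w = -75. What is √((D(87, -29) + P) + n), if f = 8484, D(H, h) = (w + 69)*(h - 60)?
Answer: √7973 ≈ 89.292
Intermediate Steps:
D(H, h) = 360 - 6*h (D(H, h) = (-75 + 69)*(h - 60) = -6*(-60 + h) = 360 - 6*h)
n = 8484
√((D(87, -29) + P) + n) = √(((360 - 6*(-29)) - 1045) + 8484) = √(((360 + 174) - 1045) + 8484) = √((534 - 1045) + 8484) = √(-511 + 8484) = √7973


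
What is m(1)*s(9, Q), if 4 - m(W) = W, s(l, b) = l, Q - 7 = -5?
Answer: 27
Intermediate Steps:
Q = 2 (Q = 7 - 5 = 2)
m(W) = 4 - W
m(1)*s(9, Q) = (4 - 1*1)*9 = (4 - 1)*9 = 3*9 = 27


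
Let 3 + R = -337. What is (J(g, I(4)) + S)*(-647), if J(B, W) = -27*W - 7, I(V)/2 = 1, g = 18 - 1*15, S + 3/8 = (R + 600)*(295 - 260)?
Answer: -46783923/8 ≈ -5.8480e+6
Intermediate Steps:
R = -340 (R = -3 - 337 = -340)
S = 72797/8 (S = -3/8 + (-340 + 600)*(295 - 260) = -3/8 + 260*35 = -3/8 + 9100 = 72797/8 ≈ 9099.6)
g = 3 (g = 18 - 15 = 3)
I(V) = 2 (I(V) = 2*1 = 2)
J(B, W) = -7 - 27*W
(J(g, I(4)) + S)*(-647) = ((-7 - 27*2) + 72797/8)*(-647) = ((-7 - 54) + 72797/8)*(-647) = (-61 + 72797/8)*(-647) = (72309/8)*(-647) = -46783923/8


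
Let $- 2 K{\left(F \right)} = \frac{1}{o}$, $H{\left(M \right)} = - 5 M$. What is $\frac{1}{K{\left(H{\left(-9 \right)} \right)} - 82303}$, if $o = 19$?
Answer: $- \frac{38}{3127515} \approx -1.215 \cdot 10^{-5}$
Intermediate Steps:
$K{\left(F \right)} = - \frac{1}{38}$ ($K{\left(F \right)} = - \frac{1}{2 \cdot 19} = \left(- \frac{1}{2}\right) \frac{1}{19} = - \frac{1}{38}$)
$\frac{1}{K{\left(H{\left(-9 \right)} \right)} - 82303} = \frac{1}{- \frac{1}{38} - 82303} = \frac{1}{- \frac{3127515}{38}} = - \frac{38}{3127515}$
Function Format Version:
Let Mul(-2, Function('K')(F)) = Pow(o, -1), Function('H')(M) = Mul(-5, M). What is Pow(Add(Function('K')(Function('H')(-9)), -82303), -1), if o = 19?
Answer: Rational(-38, 3127515) ≈ -1.2150e-5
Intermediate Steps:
Function('K')(F) = Rational(-1, 38) (Function('K')(F) = Mul(Rational(-1, 2), Pow(19, -1)) = Mul(Rational(-1, 2), Rational(1, 19)) = Rational(-1, 38))
Pow(Add(Function('K')(Function('H')(-9)), -82303), -1) = Pow(Add(Rational(-1, 38), -82303), -1) = Pow(Rational(-3127515, 38), -1) = Rational(-38, 3127515)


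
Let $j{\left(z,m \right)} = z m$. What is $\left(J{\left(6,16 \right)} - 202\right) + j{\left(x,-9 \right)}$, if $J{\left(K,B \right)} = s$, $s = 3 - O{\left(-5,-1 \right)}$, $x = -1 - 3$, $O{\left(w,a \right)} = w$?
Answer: $-158$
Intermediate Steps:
$x = -4$ ($x = -1 - 3 = -4$)
$j{\left(z,m \right)} = m z$
$s = 8$ ($s = 3 - -5 = 3 + 5 = 8$)
$J{\left(K,B \right)} = 8$
$\left(J{\left(6,16 \right)} - 202\right) + j{\left(x,-9 \right)} = \left(8 - 202\right) - -36 = \left(8 - 202\right) + 36 = -194 + 36 = -158$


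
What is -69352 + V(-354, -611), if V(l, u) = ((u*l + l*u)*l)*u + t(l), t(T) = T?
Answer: 93566119166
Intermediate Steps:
V(l, u) = l + 2*l²*u² (V(l, u) = ((u*l + l*u)*l)*u + l = ((l*u + l*u)*l)*u + l = ((2*l*u)*l)*u + l = (2*u*l²)*u + l = 2*l²*u² + l = l + 2*l²*u²)
-69352 + V(-354, -611) = -69352 - 354*(1 + 2*(-354)*(-611)²) = -69352 - 354*(1 + 2*(-354)*373321) = -69352 - 354*(1 - 264311268) = -69352 - 354*(-264311267) = -69352 + 93566188518 = 93566119166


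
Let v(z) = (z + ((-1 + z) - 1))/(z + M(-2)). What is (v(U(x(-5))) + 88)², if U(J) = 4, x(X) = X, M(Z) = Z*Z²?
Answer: 29929/4 ≈ 7482.3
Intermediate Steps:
M(Z) = Z³
v(z) = (-2 + 2*z)/(-8 + z) (v(z) = (z + ((-1 + z) - 1))/(z + (-2)³) = (z + (-2 + z))/(z - 8) = (-2 + 2*z)/(-8 + z))
(v(U(x(-5))) + 88)² = (2*(-1 + 4)/(-8 + 4) + 88)² = (2*3/(-4) + 88)² = (2*(-¼)*3 + 88)² = (-3/2 + 88)² = (173/2)² = 29929/4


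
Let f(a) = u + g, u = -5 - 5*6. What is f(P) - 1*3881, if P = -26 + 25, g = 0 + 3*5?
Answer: -3901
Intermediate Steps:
g = 15 (g = 0 + 15 = 15)
P = -1
u = -35 (u = -5 - 30 = -35)
f(a) = -20 (f(a) = -35 + 15 = -20)
f(P) - 1*3881 = -20 - 1*3881 = -20 - 3881 = -3901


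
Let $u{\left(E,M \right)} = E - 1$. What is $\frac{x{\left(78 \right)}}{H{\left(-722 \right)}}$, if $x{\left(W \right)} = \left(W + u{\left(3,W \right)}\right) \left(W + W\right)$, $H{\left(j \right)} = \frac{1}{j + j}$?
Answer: $-18021120$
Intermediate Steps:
$H{\left(j \right)} = \frac{1}{2 j}$
$u{\left(E,M \right)} = -1 + E$
$x{\left(W \right)} = 2 W \left(2 + W\right)$ ($x{\left(W \right)} = \left(W + \left(-1 + 3\right)\right) \left(W + W\right) = \left(W + 2\right) 2 W = \left(2 + W\right) 2 W = 2 W \left(2 + W\right)$)
$\frac{x{\left(78 \right)}}{H{\left(-722 \right)}} = \frac{2 \cdot 78 \left(2 + 78\right)}{\frac{1}{2} \frac{1}{-722}} = \frac{2 \cdot 78 \cdot 80}{\frac{1}{2} \left(- \frac{1}{722}\right)} = \frac{12480}{- \frac{1}{1444}} = 12480 \left(-1444\right) = -18021120$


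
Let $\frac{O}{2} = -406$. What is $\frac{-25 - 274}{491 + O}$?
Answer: $\frac{299}{321} \approx 0.93146$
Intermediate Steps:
$O = -812$ ($O = 2 \left(-406\right) = -812$)
$\frac{-25 - 274}{491 + O} = \frac{-25 - 274}{491 - 812} = - \frac{299}{-321} = \left(-299\right) \left(- \frac{1}{321}\right) = \frac{299}{321}$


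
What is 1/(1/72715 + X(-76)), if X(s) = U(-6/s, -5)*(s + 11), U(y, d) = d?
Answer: 72715/23632376 ≈ 0.0030769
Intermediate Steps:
X(s) = -55 - 5*s (X(s) = -5*(s + 11) = -5*(11 + s) = -55 - 5*s)
1/(1/72715 + X(-76)) = 1/(1/72715 + (-55 - 5*(-76))) = 1/(1/72715 + (-55 + 380)) = 1/(1/72715 + 325) = 1/(23632376/72715) = 72715/23632376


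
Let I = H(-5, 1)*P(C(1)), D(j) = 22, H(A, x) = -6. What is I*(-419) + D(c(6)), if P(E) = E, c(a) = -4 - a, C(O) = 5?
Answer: 12592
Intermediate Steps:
I = -30 (I = -6*5 = -30)
I*(-419) + D(c(6)) = -30*(-419) + 22 = 12570 + 22 = 12592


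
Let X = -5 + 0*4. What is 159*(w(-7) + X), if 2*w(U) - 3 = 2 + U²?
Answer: 3498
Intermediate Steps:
w(U) = 5/2 + U²/2 (w(U) = 3/2 + (2 + U²)/2 = 3/2 + (1 + U²/2) = 5/2 + U²/2)
X = -5 (X = -5 + 0 = -5)
159*(w(-7) + X) = 159*((5/2 + (½)*(-7)²) - 5) = 159*((5/2 + (½)*49) - 5) = 159*((5/2 + 49/2) - 5) = 159*(27 - 5) = 159*22 = 3498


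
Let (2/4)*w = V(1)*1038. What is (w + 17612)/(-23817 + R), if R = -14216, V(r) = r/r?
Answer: -19688/38033 ≈ -0.51766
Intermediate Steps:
V(r) = 1
w = 2076 (w = 2*(1*1038) = 2*1038 = 2076)
(w + 17612)/(-23817 + R) = (2076 + 17612)/(-23817 - 14216) = 19688/(-38033) = 19688*(-1/38033) = -19688/38033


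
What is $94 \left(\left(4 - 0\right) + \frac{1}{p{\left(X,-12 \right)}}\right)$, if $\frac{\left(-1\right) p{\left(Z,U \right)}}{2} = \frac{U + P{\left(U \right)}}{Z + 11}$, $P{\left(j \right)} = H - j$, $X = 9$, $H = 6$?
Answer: $\frac{658}{3} \approx 219.33$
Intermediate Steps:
$P{\left(j \right)} = 6 - j$
$p{\left(Z,U \right)} = - \frac{12}{11 + Z}$ ($p{\left(Z,U \right)} = - 2 \frac{U - \left(-6 + U\right)}{Z + 11} = - 2 \frac{6}{11 + Z} = - \frac{12}{11 + Z}$)
$94 \left(\left(4 - 0\right) + \frac{1}{p{\left(X,-12 \right)}}\right) = 94 \left(\left(4 - 0\right) + \frac{1}{\left(-12\right) \frac{1}{11 + 9}}\right) = 94 \left(\left(4 + 0\right) + \frac{1}{\left(-12\right) \frac{1}{20}}\right) = 94 \left(4 + \frac{1}{\left(-12\right) \frac{1}{20}}\right) = 94 \left(4 + \frac{1}{- \frac{3}{5}}\right) = 94 \left(4 - \frac{5}{3}\right) = 94 \cdot \frac{7}{3} = \frac{658}{3}$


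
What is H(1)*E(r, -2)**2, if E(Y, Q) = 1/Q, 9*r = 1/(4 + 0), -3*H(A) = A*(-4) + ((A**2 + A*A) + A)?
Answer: 1/12 ≈ 0.083333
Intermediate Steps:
H(A) = A - 2*A**2/3 (H(A) = -(A*(-4) + ((A**2 + A*A) + A))/3 = -(-4*A + ((A**2 + A**2) + A))/3 = -(-4*A + (2*A**2 + A))/3 = -(-4*A + (A + 2*A**2))/3 = -(-3*A + 2*A**2)/3 = A - 2*A**2/3)
r = 1/36 (r = 1/(9*(4 + 0)) = (1/9)/4 = (1/9)*(1/4) = 1/36 ≈ 0.027778)
H(1)*E(r, -2)**2 = ((1/3)*1*(3 - 2*1))*(1/(-2))**2 = ((1/3)*1*(3 - 2))*(-1/2)**2 = ((1/3)*1*1)*(1/4) = (1/3)*(1/4) = 1/12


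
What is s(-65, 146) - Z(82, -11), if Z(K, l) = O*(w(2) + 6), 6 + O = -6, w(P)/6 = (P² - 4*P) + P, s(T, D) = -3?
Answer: -75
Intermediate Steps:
w(P) = -18*P + 6*P² (w(P) = 6*((P² - 4*P) + P) = 6*(P² - 3*P) = -18*P + 6*P²)
O = -12 (O = -6 - 6 = -12)
Z(K, l) = 72 (Z(K, l) = -12*(6*2*(-3 + 2) + 6) = -12*(6*2*(-1) + 6) = -12*(-12 + 6) = -12*(-6) = 72)
s(-65, 146) - Z(82, -11) = -3 - 1*72 = -3 - 72 = -75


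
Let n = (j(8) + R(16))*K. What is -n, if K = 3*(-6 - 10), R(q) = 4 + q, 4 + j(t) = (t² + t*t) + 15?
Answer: 7632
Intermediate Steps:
j(t) = 11 + 2*t² (j(t) = -4 + ((t² + t*t) + 15) = -4 + ((t² + t²) + 15) = -4 + (2*t² + 15) = -4 + (15 + 2*t²) = 11 + 2*t²)
K = -48 (K = 3*(-16) = -48)
n = -7632 (n = ((11 + 2*8²) + (4 + 16))*(-48) = ((11 + 2*64) + 20)*(-48) = ((11 + 128) + 20)*(-48) = (139 + 20)*(-48) = 159*(-48) = -7632)
-n = -1*(-7632) = 7632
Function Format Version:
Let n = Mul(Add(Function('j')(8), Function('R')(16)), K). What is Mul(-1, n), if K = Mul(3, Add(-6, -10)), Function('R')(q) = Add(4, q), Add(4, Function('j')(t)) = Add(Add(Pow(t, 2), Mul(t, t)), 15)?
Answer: 7632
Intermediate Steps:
Function('j')(t) = Add(11, Mul(2, Pow(t, 2))) (Function('j')(t) = Add(-4, Add(Add(Pow(t, 2), Mul(t, t)), 15)) = Add(-4, Add(Add(Pow(t, 2), Pow(t, 2)), 15)) = Add(-4, Add(Mul(2, Pow(t, 2)), 15)) = Add(-4, Add(15, Mul(2, Pow(t, 2)))) = Add(11, Mul(2, Pow(t, 2))))
K = -48 (K = Mul(3, -16) = -48)
n = -7632 (n = Mul(Add(Add(11, Mul(2, Pow(8, 2))), Add(4, 16)), -48) = Mul(Add(Add(11, Mul(2, 64)), 20), -48) = Mul(Add(Add(11, 128), 20), -48) = Mul(Add(139, 20), -48) = Mul(159, -48) = -7632)
Mul(-1, n) = Mul(-1, -7632) = 7632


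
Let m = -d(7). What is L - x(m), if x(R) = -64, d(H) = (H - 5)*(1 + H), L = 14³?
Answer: 2808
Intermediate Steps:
L = 2744
d(H) = (1 + H)*(-5 + H) (d(H) = (-5 + H)*(1 + H) = (1 + H)*(-5 + H))
m = -16 (m = -(-5 + 7² - 4*7) = -(-5 + 49 - 28) = -1*16 = -16)
L - x(m) = 2744 - 1*(-64) = 2744 + 64 = 2808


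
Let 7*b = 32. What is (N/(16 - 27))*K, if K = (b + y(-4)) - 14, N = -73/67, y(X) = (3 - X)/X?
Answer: -22849/20636 ≈ -1.1072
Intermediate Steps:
b = 32/7 (b = (⅐)*32 = 32/7 ≈ 4.5714)
y(X) = (3 - X)/X
N = -73/67 (N = -73*1/67 = -73/67 ≈ -1.0896)
K = -313/28 (K = (32/7 + (3 - 1*(-4))/(-4)) - 14 = (32/7 - (3 + 4)/4) - 14 = (32/7 - ¼*7) - 14 = (32/7 - 7/4) - 14 = 79/28 - 14 = -313/28 ≈ -11.179)
(N/(16 - 27))*K = -73/(67*(16 - 27))*(-313/28) = -73/67/(-11)*(-313/28) = -73/67*(-1/11)*(-313/28) = (73/737)*(-313/28) = -22849/20636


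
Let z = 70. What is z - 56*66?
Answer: -3626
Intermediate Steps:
z - 56*66 = 70 - 56*66 = 70 - 3696 = -3626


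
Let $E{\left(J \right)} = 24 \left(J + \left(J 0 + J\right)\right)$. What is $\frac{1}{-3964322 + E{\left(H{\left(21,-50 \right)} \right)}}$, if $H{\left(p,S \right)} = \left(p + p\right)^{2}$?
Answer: $- \frac{1}{3879650} \approx -2.5776 \cdot 10^{-7}$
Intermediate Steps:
$H{\left(p,S \right)} = 4 p^{2}$ ($H{\left(p,S \right)} = \left(2 p\right)^{2} = 4 p^{2}$)
$E{\left(J \right)} = 48 J$ ($E{\left(J \right)} = 24 \left(J + \left(0 + J\right)\right) = 24 \left(J + J\right) = 24 \cdot 2 J = 48 J$)
$\frac{1}{-3964322 + E{\left(H{\left(21,-50 \right)} \right)}} = \frac{1}{-3964322 + 48 \cdot 4 \cdot 21^{2}} = \frac{1}{-3964322 + 48 \cdot 4 \cdot 441} = \frac{1}{-3964322 + 48 \cdot 1764} = \frac{1}{-3964322 + 84672} = \frac{1}{-3879650} = - \frac{1}{3879650}$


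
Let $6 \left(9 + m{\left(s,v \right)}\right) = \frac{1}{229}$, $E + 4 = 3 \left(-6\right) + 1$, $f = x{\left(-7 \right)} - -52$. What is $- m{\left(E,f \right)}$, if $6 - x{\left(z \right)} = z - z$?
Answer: $\frac{12365}{1374} \approx 8.9993$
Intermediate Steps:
$x{\left(z \right)} = 6$ ($x{\left(z \right)} = 6 - \left(z - z\right) = 6 - 0 = 6 + 0 = 6$)
$f = 58$ ($f = 6 - -52 = 6 + 52 = 58$)
$E = -21$ ($E = -4 + \left(3 \left(-6\right) + 1\right) = -4 + \left(-18 + 1\right) = -4 - 17 = -21$)
$m{\left(s,v \right)} = - \frac{12365}{1374}$ ($m{\left(s,v \right)} = -9 + \frac{1}{6 \cdot 229} = -9 + \frac{1}{6} \cdot \frac{1}{229} = -9 + \frac{1}{1374} = - \frac{12365}{1374}$)
$- m{\left(E,f \right)} = \left(-1\right) \left(- \frac{12365}{1374}\right) = \frac{12365}{1374}$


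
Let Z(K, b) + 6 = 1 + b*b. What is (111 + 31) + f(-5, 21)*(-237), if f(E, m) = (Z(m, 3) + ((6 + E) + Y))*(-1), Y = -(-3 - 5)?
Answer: 3223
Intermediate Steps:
Y = 8 (Y = -1*(-8) = 8)
Z(K, b) = -5 + b² (Z(K, b) = -6 + (1 + b*b) = -6 + (1 + b²) = -5 + b²)
f(E, m) = -18 - E (f(E, m) = ((-5 + 3²) + ((6 + E) + 8))*(-1) = ((-5 + 9) + (14 + E))*(-1) = (4 + (14 + E))*(-1) = (18 + E)*(-1) = -18 - E)
(111 + 31) + f(-5, 21)*(-237) = (111 + 31) + (-18 - 1*(-5))*(-237) = 142 + (-18 + 5)*(-237) = 142 - 13*(-237) = 142 + 3081 = 3223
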